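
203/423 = 203/423 =0.48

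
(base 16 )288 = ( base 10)648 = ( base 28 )N4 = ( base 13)3AB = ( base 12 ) 460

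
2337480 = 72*32465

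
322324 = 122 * 2642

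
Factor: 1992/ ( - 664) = -3^1 = - 3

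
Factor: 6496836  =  2^2 * 3^1*109^1*4967^1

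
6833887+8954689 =15788576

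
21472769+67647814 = 89120583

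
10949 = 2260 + 8689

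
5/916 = 5/916 =0.01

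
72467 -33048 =39419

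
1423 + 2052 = 3475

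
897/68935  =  897/68935 = 0.01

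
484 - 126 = 358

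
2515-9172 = -6657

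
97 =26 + 71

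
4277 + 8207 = 12484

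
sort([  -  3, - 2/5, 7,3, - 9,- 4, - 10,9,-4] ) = [-10,  -  9, - 4,- 4, - 3, - 2/5,3,7, 9]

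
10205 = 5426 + 4779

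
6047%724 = 255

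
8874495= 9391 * 945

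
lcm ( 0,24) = 0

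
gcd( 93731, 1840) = 1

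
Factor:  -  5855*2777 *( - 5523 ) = 3^1 * 5^1*7^1 * 263^1*1171^1*2777^1 = 89800307205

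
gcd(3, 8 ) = 1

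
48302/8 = 6037+3/4 = 6037.75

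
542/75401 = 542/75401 = 0.01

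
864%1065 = 864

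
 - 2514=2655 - 5169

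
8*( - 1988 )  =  -15904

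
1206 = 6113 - 4907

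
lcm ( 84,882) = 1764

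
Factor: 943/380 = 2^( - 2 )*5^( -1 )*19^( - 1 )*23^1*41^1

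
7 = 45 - 38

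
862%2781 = 862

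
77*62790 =4834830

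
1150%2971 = 1150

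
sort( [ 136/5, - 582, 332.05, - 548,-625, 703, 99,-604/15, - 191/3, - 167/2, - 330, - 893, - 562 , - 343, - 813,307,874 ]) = [ - 893 , - 813, - 625 , - 582, - 562, - 548, - 343,  -  330, - 167/2, - 191/3, - 604/15,136/5, 99,307, 332.05, 703,874]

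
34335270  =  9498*3615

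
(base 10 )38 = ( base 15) 28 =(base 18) 22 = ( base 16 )26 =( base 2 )100110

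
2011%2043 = 2011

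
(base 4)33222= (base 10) 1002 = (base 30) 13C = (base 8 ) 1752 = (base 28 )17M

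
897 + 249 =1146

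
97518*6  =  585108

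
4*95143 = 380572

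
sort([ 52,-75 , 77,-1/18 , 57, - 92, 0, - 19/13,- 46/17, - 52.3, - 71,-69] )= [ - 92, - 75, - 71, - 69,-52.3, - 46/17,-19/13, - 1/18, 0, 52, 57,77] 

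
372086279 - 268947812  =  103138467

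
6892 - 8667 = - 1775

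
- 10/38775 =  - 2/7755 = - 0.00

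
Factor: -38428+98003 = 5^2*2383^1 = 59575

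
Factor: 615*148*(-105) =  - 2^2*3^2*5^2*7^1*37^1 * 41^1 = - 9557100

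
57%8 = 1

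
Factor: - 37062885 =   -  3^1*5^1*2470859^1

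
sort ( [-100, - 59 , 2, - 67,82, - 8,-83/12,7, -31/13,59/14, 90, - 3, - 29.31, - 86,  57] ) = [-100, - 86, - 67,  -  59,- 29.31,-8,  -  83/12, - 3, - 31/13, 2, 59/14,7, 57,82,  90 ]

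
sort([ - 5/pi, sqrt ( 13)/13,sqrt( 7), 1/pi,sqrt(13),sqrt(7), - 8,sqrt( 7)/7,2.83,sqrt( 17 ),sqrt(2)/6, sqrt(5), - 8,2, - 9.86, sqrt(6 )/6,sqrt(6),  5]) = [ - 9.86,-8 , - 8, - 5/pi,sqrt(2)/6,sqrt(13)/13,1/pi, sqrt(7) /7,sqrt(6)/6, 2,  sqrt( 5 ), sqrt(6),sqrt(7),sqrt( 7),2.83,sqrt( 13),  sqrt(17),5]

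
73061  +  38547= 111608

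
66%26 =14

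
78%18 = 6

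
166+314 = 480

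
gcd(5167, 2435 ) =1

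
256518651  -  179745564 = 76773087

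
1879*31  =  58249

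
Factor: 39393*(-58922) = -2321114346 = - 2^1*3^3*17^1 * 1459^1*1733^1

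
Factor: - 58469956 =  - 2^2*23^1*137^1* 4639^1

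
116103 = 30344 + 85759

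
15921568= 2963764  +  12957804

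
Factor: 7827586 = 2^1*13^1*163^1 * 1847^1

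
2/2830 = 1/1415= 0.00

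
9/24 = 3/8  =  0.38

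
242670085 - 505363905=-262693820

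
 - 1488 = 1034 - 2522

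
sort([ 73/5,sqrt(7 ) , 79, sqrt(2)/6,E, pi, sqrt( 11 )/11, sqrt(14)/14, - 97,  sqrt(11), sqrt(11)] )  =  [ - 97,  sqrt( 2 )/6,sqrt(14) /14,sqrt ( 11 )/11,sqrt( 7), E,pi, sqrt( 11 ), sqrt (11 ),73/5, 79 ]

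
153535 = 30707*5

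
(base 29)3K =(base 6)255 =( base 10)107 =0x6b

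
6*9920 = 59520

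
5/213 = 5/213=   0.02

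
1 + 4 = 5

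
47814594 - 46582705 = 1231889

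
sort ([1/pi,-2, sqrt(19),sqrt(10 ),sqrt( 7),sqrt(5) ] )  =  [  -  2,1/pi,sqrt(5), sqrt(7),sqrt(10 ), sqrt(19) ]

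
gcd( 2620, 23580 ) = 2620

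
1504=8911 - 7407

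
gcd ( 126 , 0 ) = 126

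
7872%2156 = 1404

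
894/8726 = 447/4363  =  0.10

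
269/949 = 269/949  =  0.28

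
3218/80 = 1609/40 = 40.23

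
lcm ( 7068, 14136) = 14136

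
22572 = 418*54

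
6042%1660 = 1062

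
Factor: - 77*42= -3234 = - 2^1 * 3^1*7^2*11^1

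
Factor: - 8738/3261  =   - 2^1*3^( - 1)*17^1*257^1 * 1087^( - 1)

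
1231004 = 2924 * 421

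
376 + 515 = 891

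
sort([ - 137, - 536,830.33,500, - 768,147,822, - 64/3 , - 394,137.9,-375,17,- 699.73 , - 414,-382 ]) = [ - 768, - 699.73, - 536, - 414, - 394 , - 382, - 375, - 137, - 64/3, 17,137.9 , 147, 500,822  ,  830.33 ]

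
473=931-458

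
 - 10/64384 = -5/32192=   -0.00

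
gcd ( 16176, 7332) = 12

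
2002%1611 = 391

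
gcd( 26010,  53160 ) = 30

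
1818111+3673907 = 5492018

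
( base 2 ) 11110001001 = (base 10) 1929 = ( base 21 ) 47i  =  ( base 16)789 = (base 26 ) 2M5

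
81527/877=92 + 843/877 = 92.96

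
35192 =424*83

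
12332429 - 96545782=-84213353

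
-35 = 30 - 65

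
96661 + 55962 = 152623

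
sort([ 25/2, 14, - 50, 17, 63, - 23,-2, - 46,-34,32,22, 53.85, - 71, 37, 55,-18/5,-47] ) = [ - 71, - 50,-47,-46, - 34, -23, - 18/5,  -  2, 25/2, 14, 17, 22,32, 37, 53.85, 55,63]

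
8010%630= 450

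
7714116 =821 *9396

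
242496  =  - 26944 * ( - 9)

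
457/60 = 7 + 37/60 = 7.62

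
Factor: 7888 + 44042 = 51930 = 2^1*3^2*5^1 * 577^1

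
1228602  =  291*4222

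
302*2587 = 781274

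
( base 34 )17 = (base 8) 51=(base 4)221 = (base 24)1h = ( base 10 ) 41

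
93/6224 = 93/6224 =0.01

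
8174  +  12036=20210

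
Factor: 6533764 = 2^2*43^1*37987^1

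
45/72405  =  1/1609 = 0.00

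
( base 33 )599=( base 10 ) 5751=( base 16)1677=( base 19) fhd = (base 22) BJ9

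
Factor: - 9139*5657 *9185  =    -  5^1*11^1*13^1*19^1*37^1*167^1*5657^1 = -  474858281755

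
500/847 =500/847 = 0.59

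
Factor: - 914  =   - 2^1*457^1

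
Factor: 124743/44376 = 2^(-3)*43^( - 1)*967^1 = 967/344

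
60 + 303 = 363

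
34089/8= 4261 + 1/8= 4261.12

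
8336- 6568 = 1768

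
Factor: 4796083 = 4796083^1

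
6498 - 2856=3642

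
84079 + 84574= 168653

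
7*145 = 1015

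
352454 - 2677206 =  - 2324752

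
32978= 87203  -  54225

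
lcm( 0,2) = 0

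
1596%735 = 126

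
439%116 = 91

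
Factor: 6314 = 2^1*7^1*11^1*41^1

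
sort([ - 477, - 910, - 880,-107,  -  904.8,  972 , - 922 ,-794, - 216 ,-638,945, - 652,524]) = [-922, - 910,-904.8, - 880, - 794  ,-652,  -  638,  -  477,  -  216, -107 , 524,945, 972 ] 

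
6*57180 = 343080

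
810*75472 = 61132320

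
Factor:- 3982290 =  - 2^1*3^1*5^1*13^1*10211^1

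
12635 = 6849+5786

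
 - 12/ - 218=6/109 = 0.06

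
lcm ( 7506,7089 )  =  127602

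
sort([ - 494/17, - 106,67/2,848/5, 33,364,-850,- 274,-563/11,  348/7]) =[ - 850,-274, - 106,  -  563/11, - 494/17,33, 67/2,348/7,848/5, 364]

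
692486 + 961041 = 1653527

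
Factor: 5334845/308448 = 2^( - 5 )*3^(- 4)* 5^1* 7^(-1)*17^ ( - 1)*37^1 * 28837^1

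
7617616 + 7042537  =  14660153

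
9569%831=428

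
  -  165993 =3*( - 55331)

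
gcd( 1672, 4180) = 836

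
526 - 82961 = -82435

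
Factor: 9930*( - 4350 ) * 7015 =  - 2^2*3^2*5^4*23^1*29^1*61^1 * 331^1=- 303016432500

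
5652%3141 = 2511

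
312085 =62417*5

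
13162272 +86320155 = 99482427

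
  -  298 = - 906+608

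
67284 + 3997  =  71281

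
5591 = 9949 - 4358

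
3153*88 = 277464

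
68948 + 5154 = 74102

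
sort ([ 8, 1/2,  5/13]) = [ 5/13,1/2,8] 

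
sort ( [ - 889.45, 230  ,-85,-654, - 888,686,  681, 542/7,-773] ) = [  -  889.45, -888,-773, - 654, - 85,542/7,230,681, 686] 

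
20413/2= 20413/2=   10206.50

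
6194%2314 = 1566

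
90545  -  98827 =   -  8282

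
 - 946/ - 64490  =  473/32245  =  0.01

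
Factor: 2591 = 2591^1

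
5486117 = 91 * 60287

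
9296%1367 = 1094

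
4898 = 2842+2056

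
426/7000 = 213/3500 = 0.06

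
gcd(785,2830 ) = 5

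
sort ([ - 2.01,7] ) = [ - 2.01 , 7 ] 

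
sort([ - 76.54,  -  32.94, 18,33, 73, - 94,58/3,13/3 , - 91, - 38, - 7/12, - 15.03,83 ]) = [ - 94, - 91, - 76.54, - 38, - 32.94, - 15.03, - 7/12, 13/3, 18,58/3,33,73,83]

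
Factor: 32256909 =3^2*3584101^1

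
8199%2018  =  127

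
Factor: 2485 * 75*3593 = 3^1*5^3*7^1*71^1*3593^1=669645375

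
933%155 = 3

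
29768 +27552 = 57320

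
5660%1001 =655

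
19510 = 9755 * 2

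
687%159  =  51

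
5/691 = 5/691 = 0.01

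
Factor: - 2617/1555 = -5^( - 1)*311^ ( - 1 )* 2617^1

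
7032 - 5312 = 1720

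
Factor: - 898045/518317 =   -  3065/1769 = -5^1* 29^( - 1 )*61^( - 1)* 613^1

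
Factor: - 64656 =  - 2^4*3^2*449^1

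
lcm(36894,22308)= 959244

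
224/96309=224/96309 = 0.00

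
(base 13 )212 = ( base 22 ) G1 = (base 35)A3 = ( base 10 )353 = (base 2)101100001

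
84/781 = 84/781 = 0.11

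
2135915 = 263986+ 1871929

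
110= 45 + 65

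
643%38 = 35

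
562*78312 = 44011344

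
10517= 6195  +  4322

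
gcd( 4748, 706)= 2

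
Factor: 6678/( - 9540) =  - 7/10 = - 2^( -1 )*5^( - 1)*7^1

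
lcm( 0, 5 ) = 0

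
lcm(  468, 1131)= 13572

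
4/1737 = 4/1737 = 0.00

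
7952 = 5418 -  - 2534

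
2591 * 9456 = 24500496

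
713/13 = 54+11/13 = 54.85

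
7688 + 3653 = 11341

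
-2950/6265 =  - 590/1253=- 0.47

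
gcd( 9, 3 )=3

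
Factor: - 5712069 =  - 3^1*11^1*179^1*967^1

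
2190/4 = 1095/2   =  547.50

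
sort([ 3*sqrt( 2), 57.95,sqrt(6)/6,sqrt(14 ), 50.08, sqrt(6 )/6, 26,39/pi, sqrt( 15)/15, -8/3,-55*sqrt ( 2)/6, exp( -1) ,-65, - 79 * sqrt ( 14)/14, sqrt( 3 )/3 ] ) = [ - 65, - 79*sqrt (14 ) /14, - 55*sqrt( 2)/6 , - 8/3, sqrt( 15)/15, exp( - 1), sqrt( 6)/6,sqrt( 6) /6, sqrt( 3)/3,sqrt(14 ), 3*sqrt(2), 39/pi,  26, 50.08,57.95 ]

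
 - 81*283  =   - 22923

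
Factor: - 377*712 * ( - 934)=250708016=2^4*13^1*29^1*89^1 * 467^1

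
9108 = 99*92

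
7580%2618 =2344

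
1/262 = 1/262  =  0.00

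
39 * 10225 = 398775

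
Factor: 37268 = 2^2*7^1*11^3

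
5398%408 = 94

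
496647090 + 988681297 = 1485328387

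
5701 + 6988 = 12689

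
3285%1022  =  219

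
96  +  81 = 177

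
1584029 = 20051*79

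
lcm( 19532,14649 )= 58596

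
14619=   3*4873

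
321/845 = 321/845=0.38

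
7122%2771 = 1580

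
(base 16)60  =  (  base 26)3i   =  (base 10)96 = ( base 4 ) 1200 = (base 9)116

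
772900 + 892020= 1664920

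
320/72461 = 320/72461=0.00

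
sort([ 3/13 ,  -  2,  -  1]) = [-2,  -  1, 3/13] 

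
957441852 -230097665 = 727344187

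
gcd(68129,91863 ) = 1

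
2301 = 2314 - 13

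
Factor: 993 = 3^1*331^1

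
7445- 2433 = 5012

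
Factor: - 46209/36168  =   - 15403/12056  =  - 2^(-3) *11^( - 1)*73^1*137^(  -  1) * 211^1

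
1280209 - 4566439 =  - 3286230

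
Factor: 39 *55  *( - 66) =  - 2^1*3^2*5^1*11^2*13^1 = - 141570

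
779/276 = 2 +227/276= 2.82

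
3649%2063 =1586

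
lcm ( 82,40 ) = 1640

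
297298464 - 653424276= - 356125812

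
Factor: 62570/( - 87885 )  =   - 2^1*3^( - 4)*7^( - 1)*31^( - 1)*6257^1 = - 12514/17577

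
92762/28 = 3312+13/14 =3312.93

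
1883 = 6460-4577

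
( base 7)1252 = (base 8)736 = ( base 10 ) 478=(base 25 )J3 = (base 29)ge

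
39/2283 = 13/761  =  0.02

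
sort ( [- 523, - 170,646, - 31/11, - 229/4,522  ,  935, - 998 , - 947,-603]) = [ - 998,-947 ,-603, - 523,  -  170,- 229/4,  -  31/11,522, 646, 935]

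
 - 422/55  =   - 8+18/55 =-7.67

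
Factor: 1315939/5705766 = 2^ ( - 1)*3^( - 2)*11^( - 1)*1069^1*1231^1*28817^( - 1)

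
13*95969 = 1247597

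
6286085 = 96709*65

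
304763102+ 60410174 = 365173276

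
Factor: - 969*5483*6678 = -35480394306 = - 2^1*3^3*7^1*17^1* 19^1*53^1 * 5483^1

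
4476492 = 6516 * 687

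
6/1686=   1/281 = 0.00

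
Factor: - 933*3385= - 3^1*5^1*311^1 * 677^1 = -3158205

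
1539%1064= 475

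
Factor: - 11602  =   - 2^1 * 5801^1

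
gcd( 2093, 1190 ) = 7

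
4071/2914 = 1 + 1157/2914=1.40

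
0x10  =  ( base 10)16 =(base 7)22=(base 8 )20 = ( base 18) G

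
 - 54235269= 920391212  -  974626481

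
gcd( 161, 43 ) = 1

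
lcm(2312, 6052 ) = 205768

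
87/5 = 87/5 = 17.40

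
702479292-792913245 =-90433953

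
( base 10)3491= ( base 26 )547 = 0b110110100011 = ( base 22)74F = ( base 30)3QB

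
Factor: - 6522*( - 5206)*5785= 196421182620 =2^2*3^1*5^1*13^1*19^1*89^1*137^1 * 1087^1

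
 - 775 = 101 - 876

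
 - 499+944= 445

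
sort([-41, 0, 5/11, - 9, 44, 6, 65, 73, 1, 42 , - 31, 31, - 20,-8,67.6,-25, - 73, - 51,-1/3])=[ - 73, - 51,-41,-31, - 25,-20, - 9,  -  8,-1/3, 0, 5/11,1 , 6, 31, 42, 44, 65, 67.6, 73 ] 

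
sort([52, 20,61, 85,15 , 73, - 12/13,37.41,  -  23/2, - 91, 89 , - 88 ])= [ - 91, - 88, - 23/2, - 12/13, 15, 20 , 37.41 , 52 , 61,73, 85, 89]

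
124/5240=31/1310 = 0.02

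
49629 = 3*16543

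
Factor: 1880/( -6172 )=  - 470/1543 = - 2^1 *5^1 * 47^1*1543^ ( - 1)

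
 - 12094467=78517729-90612196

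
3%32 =3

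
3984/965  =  4+124/965 = 4.13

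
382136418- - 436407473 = 818543891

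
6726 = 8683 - 1957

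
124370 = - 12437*( - 10) 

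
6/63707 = 6/63707= 0.00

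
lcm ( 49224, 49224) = 49224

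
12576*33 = 415008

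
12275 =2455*5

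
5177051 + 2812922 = 7989973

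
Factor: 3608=2^3  *11^1*41^1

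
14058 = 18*781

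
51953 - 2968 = 48985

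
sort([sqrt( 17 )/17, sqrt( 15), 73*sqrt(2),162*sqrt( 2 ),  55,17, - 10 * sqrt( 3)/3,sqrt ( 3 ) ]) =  [ - 10*sqrt( 3)/3,  sqrt( 17) /17, sqrt(3 ),sqrt( 15 ), 17,55,73*sqrt( 2 ),162*sqrt( 2)]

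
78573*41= 3221493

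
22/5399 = 22/5399 = 0.00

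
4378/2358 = 1 + 1010/1179 =1.86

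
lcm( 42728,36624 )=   256368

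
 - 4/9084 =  - 1 + 2270/2271 = - 0.00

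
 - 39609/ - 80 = 39609/80 = 495.11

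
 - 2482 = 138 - 2620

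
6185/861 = 6185/861 = 7.18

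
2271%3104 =2271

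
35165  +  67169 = 102334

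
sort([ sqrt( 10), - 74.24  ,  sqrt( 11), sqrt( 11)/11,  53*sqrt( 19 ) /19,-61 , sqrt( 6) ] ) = [ - 74.24, - 61 , sqrt( 11)/11, sqrt(6 ), sqrt(10), sqrt( 11),53*sqrt( 19) /19 ]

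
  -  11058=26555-37613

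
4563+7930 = 12493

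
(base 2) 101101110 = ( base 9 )446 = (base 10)366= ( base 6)1410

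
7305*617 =4507185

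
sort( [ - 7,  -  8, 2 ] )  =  [-8, - 7,2 ] 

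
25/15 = 1+2/3 = 1.67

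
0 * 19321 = 0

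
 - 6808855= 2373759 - 9182614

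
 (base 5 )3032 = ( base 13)242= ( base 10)392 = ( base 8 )610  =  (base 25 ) FH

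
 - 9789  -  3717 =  - 13506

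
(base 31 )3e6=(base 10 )3323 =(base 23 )66b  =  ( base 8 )6373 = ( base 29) 3rh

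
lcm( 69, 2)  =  138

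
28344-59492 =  - 31148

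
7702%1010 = 632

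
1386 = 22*63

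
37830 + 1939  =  39769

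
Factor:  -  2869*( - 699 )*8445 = 3^2*5^1*19^1*151^1*233^1*563^1 =16935864795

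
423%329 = 94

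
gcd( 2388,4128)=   12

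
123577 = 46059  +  77518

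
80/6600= 2/165 = 0.01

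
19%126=19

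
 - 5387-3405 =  - 8792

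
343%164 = 15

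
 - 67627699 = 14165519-81793218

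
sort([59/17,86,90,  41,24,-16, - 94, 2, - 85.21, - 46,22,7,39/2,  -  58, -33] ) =[ - 94, - 85.21, - 58, - 46, - 33,-16,  2, 59/17,7,39/2,22,24, 41, 86,90]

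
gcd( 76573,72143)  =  1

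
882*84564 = 74585448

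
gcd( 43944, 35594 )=2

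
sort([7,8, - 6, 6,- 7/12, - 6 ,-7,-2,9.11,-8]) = [-8, -7,- 6, - 6,  -  2  , - 7/12,  6,7, 8,9.11]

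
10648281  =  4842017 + 5806264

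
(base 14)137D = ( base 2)110101110011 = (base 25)5CI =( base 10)3443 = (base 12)1BAB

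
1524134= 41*37174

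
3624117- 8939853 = -5315736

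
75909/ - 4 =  - 75909/4=- 18977.25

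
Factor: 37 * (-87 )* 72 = -231768 = - 2^3*3^3*29^1*37^1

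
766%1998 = 766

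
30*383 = 11490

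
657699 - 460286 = 197413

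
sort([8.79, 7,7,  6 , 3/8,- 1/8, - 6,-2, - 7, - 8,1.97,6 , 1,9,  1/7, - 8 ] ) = [-8, - 8,- 7,-6,-2,- 1/8,1/7,3/8,1, 1.97,6,6, 7,7,  8.79,9 ]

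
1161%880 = 281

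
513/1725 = 171/575 = 0.30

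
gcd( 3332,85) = 17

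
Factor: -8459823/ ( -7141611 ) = 2819941/2380537 = 241^1*11701^1*2380537^( - 1 )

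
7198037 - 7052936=145101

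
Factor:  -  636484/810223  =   - 2^2*41^1*3881^1 * 810223^(  -  1) 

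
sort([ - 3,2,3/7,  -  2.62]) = [-3,- 2.62,3/7 , 2]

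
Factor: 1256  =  2^3 * 157^1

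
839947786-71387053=768560733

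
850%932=850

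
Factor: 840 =2^3 * 3^1*5^1*  7^1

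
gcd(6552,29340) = 36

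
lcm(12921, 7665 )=452235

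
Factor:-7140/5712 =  - 5/4 = -2^( - 2)*5^1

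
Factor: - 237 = - 3^1*79^1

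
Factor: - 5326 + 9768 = 4442=2^1*2221^1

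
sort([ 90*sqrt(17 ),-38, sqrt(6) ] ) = [ - 38,  sqrt (6 ), 90*sqrt( 17) ] 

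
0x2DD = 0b1011011101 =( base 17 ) 292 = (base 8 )1335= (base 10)733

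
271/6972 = 271/6972 = 0.04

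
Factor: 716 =2^2  *  179^1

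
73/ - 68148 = -73/68148=- 0.00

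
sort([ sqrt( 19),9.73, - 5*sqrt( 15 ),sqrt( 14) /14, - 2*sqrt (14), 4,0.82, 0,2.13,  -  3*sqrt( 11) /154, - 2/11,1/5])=[ - 5*sqrt( 15 ), - 2*sqrt( 14), - 2/11, - 3*sqrt(11) /154,0, 1/5,sqrt( 14) /14, 0.82, 2.13, 4, sqrt( 19 ),9.73]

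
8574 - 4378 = 4196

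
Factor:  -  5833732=-2^2*1458433^1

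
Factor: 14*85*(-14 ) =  - 2^2 * 5^1*7^2*17^1  =  - 16660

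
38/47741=38/47741 = 0.00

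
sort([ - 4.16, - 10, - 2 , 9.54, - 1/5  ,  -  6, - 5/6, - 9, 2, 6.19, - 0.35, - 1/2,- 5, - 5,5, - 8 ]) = [-10,-9, - 8, - 6, - 5, - 5, - 4.16,-2, - 5/6, - 1/2,-0.35, - 1/5,2, 5, 6.19, 9.54 ] 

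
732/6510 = 122/1085 = 0.11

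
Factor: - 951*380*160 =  - 2^7*3^1*5^2*19^1*317^1= - 57820800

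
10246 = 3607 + 6639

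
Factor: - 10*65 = -2^1*5^2* 13^1 = - 650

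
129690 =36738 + 92952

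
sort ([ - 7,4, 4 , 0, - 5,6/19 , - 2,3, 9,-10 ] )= [-10,  -  7,- 5,-2,0, 6/19,3, 4, 4, 9] 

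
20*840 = 16800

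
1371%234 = 201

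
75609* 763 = 57689667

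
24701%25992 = 24701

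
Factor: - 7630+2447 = -5183 = -71^1 * 73^1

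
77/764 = 77/764 = 0.10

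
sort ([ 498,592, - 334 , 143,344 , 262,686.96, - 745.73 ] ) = [- 745.73, - 334,143 , 262 , 344, 498,  592,686.96]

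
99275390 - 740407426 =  - 641132036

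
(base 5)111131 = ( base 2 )111101001100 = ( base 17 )D96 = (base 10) 3916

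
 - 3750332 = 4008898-7759230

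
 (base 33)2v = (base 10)97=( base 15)67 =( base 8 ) 141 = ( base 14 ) 6D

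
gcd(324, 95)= 1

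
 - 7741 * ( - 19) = 147079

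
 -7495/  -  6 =7495/6 = 1249.17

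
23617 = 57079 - 33462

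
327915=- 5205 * ( - 63 )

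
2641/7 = 377 + 2/7 =377.29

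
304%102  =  100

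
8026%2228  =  1342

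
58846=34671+24175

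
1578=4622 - 3044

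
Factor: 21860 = 2^2*5^1*1093^1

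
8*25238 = 201904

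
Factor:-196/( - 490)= 2/5 = 2^1 * 5^(-1 ) 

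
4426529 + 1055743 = 5482272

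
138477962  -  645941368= -507463406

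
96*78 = 7488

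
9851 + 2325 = 12176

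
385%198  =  187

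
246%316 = 246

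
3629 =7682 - 4053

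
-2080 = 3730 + -5810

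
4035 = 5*807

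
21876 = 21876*1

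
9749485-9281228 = 468257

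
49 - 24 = 25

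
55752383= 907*61469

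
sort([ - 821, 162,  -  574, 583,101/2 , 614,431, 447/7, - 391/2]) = [ - 821,-574, - 391/2, 101/2, 447/7, 162, 431,583,  614] 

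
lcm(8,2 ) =8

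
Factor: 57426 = 2^1*3^1*17^1*563^1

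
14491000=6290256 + 8200744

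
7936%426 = 268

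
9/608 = 9/608 = 0.01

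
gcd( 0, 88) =88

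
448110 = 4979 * 90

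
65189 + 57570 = 122759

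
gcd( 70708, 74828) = 4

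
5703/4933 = 5703/4933 = 1.16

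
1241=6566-5325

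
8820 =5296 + 3524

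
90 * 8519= 766710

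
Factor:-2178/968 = - 2^(-2)*3^2  =  - 9/4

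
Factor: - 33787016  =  -2^3*19^1 *199^1 *1117^1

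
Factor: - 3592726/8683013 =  - 2^1*1796363^1* 8683013^(-1) 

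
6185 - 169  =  6016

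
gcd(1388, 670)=2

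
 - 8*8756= -70048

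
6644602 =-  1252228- - 7896830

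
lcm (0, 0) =0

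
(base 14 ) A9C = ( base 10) 2098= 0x832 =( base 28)2IQ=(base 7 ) 6055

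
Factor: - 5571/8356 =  - 2^( - 2)*3^2* 619^1*2089^( - 1)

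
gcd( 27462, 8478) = 6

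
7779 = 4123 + 3656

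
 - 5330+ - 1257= - 6587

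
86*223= 19178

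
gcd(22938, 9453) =3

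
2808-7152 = - 4344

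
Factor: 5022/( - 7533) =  - 2/3 = -2^1 * 3^ ( - 1 ) 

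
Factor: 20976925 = 5^2*31^1*27067^1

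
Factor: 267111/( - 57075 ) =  - 3^2*5^(-2)*13^1 = - 117/25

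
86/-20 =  - 5 + 7/10  =  - 4.30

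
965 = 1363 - 398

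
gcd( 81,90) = 9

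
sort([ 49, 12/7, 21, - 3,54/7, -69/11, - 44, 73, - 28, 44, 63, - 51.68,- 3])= [ - 51.68, - 44, -28, -69/11, - 3,-3, 12/7, 54/7,21, 44, 49,63, 73 ] 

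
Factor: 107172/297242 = 2^1*3^2 * 11^ ( - 1)*13^1 * 59^( - 1)= 234/649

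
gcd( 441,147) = 147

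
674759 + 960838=1635597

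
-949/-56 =949/56 = 16.95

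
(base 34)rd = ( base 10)931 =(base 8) 1643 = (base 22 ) 1K7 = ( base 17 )33D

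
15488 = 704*22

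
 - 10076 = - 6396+  -  3680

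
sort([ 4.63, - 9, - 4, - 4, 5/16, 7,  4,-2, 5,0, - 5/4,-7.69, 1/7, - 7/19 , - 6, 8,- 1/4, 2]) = [ - 9, - 7.69 , - 6,-4,-4,-2,- 5/4, - 7/19, - 1/4,  0, 1/7, 5/16,  2,4,4.63, 5,7, 8 ]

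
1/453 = 1/453 = 0.00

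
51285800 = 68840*745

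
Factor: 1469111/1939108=2^( - 2 )*7^1 * 29^1* 7237^1 * 484777^( - 1)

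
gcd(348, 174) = 174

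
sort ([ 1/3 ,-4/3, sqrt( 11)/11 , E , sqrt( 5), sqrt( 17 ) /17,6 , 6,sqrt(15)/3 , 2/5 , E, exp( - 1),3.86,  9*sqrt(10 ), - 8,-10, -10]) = [  -  10, - 10,-8, - 4/3, sqrt( 17)/17,  sqrt( 11) /11, 1/3, exp( - 1 ),2/5 , sqrt( 15)/3, sqrt(5 ), E,  E, 3.86, 6,6, 9*sqrt( 10 ) ]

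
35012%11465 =617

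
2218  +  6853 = 9071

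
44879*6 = 269274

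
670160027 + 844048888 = 1514208915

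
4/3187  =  4/3187 = 0.00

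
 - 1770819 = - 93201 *19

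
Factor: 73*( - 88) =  -2^3*11^1*73^1= -  6424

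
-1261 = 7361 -8622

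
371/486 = 371/486 = 0.76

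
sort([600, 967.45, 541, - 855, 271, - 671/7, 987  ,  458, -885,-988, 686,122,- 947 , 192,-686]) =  [ - 988,-947, - 885 , -855, - 686, - 671/7, 122 , 192,271, 458,541,  600, 686, 967.45,987] 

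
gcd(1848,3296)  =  8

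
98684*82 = 8092088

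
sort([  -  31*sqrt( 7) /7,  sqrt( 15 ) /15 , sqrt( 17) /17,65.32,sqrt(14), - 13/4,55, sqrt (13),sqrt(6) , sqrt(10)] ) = [-31*sqrt( 7) /7,  -  13/4, sqrt(17) /17, sqrt( 15)/15, sqrt( 6),sqrt (10 ),sqrt( 13) , sqrt( 14 ), 55,  65.32]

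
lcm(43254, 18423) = 994842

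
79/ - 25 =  - 79/25 = - 3.16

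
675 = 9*75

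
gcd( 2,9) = 1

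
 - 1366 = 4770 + -6136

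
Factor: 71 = 71^1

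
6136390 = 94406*65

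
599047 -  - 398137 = 997184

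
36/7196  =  9/1799 = 0.01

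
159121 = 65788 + 93333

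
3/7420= 3/7420 =0.00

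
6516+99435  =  105951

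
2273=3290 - 1017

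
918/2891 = 918/2891 = 0.32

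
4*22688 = 90752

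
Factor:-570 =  - 2^1*3^1 * 5^1*19^1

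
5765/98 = 5765/98 = 58.83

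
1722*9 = 15498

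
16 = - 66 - -82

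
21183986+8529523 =29713509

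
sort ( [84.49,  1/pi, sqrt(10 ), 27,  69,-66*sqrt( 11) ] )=[ - 66*sqrt( 11), 1/pi,sqrt(10),27, 69,  84.49 ]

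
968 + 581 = 1549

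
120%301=120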